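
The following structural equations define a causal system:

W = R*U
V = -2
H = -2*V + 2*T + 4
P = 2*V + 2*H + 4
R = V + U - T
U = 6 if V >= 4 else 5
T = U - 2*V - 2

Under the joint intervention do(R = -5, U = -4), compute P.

The joint intervention fixes R = -5, U = -4, removing each variable's own equation.
T = U - 2*V - 2  [with U=-4, V=-2]  = -2
H = -2*V + 2*T + 4  [with V=-2, T=-2]  = 4
P = 2*V + 2*H + 4  [with V=-2, H=4]  = 8

8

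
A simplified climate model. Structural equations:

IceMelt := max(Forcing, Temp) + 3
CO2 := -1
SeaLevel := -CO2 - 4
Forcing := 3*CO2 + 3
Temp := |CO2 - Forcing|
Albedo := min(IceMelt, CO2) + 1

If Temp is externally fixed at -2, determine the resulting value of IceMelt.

The intervention breaks the incoming arrows to Temp: Temp := |CO2 - Forcing| no longer applies, and Temp = -2.
Forcing = 3*CO2 + 3  [with CO2=-1]  = 0
IceMelt = max(Forcing, Temp) + 3  [with Forcing=0, Temp=-2]  = 3

3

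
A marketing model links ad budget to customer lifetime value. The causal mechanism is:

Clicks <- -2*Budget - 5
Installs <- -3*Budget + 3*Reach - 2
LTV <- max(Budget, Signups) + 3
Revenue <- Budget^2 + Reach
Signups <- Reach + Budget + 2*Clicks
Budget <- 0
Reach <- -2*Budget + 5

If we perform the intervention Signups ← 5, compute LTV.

8

Under do(Signups=5), the mechanism Signups <- Reach + Budget + 2*Clicks is discarded; Signups is fixed at 5.
LTV = max(Budget, Signups) + 3  [with Budget=0, Signups=5]  = 8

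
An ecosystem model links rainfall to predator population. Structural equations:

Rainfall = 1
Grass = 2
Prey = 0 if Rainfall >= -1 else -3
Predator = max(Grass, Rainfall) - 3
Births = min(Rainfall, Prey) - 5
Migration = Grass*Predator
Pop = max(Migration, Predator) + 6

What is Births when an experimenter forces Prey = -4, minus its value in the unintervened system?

do(Prey=-4) replaces the equation Prey = 0 if Rainfall >= -1 else -3 with the constant Prey = -4.
Births = min(Rainfall, Prey) - 5  [with Rainfall=1, Prey=-4]  = -9
Without intervention: Prey = 0 if Rainfall >= -1 else -3  [with Rainfall=1]  = 0; Births = min(Rainfall, Prey) - 5  [with Rainfall=1, Prey=0]  = -5.
Change = -9 − (-5) = -4.

-4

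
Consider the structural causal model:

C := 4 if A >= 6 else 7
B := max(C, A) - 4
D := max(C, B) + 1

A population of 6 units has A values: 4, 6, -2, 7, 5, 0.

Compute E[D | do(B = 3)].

7

Every unit gets B=3 under the intervention. D values become 8, 5, 8, 5, 8, 8; E[D|do(B=3)] = 7.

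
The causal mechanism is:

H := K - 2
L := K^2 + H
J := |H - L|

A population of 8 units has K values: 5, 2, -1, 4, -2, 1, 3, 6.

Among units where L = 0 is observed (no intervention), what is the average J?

Observing L=0 restricts to units where L's equation naturally yields 0: K ∈ {-2, 1}. In that subpopulation J = 4, 1, mean 2.5.

2.5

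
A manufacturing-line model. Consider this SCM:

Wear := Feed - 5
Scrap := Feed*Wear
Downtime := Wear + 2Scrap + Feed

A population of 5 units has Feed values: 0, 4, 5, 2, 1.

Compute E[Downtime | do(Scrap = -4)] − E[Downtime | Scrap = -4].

Under do(Scrap=-4), Scrap's equation is replaced by Scrap=-4 for every unit. Per-unit Downtime: -13, -5, -3, -9, -11. Mean = -8.2.
Conditioning on Scrap=-4 selects the 2 unit(s) with Feed ∈ {4, 1}. Their Downtime values: -5, -11. Mean = -8.
Difference = -8.2 − (-8) = -0.2.

-0.2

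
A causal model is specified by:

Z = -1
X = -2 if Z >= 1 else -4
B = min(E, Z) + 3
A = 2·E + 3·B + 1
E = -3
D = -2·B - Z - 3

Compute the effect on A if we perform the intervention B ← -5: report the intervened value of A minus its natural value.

do(B=-5) replaces the equation B = min(E, Z) + 3 with the constant B = -5.
A = 2·E + 3·B + 1  [with E=-3, B=-5]  = -20
Without intervention: B = min(E, Z) + 3  [with E=-3, Z=-1]  = 0; A = 2·E + 3·B + 1  [with E=-3, B=0]  = -5.
Change = -20 − (-5) = -15.

-15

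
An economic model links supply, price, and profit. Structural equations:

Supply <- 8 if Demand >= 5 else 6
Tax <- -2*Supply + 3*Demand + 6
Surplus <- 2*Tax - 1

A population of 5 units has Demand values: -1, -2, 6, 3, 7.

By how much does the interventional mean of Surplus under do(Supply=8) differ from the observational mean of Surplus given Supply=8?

The intervention sets Supply=8 in all 5 units regardless of Demand. Recomputing Surplus per unit gives -27, -33, 15, -3, 21; average -5.4.
Observing Supply=8 restricts to units where Supply's equation naturally yields 8: Demand ∈ {6, 7}. In that subpopulation Surplus = 15, 21, mean 18.
Difference = -5.4 − 18 = -23.4.

-23.4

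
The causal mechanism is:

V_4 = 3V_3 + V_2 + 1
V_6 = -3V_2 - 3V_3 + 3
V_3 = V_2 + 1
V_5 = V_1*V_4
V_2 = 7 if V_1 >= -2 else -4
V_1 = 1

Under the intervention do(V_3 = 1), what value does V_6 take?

The intervention breaks the incoming arrows to V_3: V_3 = V_2 + 1 no longer applies, and V_3 = 1.
V_2 = 7 if V_1 >= -2 else -4  [with V_1=1]  = 7
V_6 = -3V_2 - 3V_3 + 3  [with V_2=7, V_3=1]  = -21

-21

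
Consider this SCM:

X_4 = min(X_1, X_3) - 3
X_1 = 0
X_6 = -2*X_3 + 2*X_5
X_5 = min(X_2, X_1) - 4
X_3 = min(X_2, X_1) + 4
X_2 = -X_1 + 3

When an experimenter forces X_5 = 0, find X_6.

The intervention breaks the incoming arrows to X_5: X_5 = min(X_2, X_1) - 4 no longer applies, and X_5 = 0.
X_2 = -X_1 + 3  [with X_1=0]  = 3
X_3 = min(X_2, X_1) + 4  [with X_2=3, X_1=0]  = 4
X_6 = -2*X_3 + 2*X_5  [with X_3=4, X_5=0]  = -8

-8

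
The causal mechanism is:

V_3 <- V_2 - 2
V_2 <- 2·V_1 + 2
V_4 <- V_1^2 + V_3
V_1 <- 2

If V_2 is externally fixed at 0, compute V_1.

Under do(V_2=0), the mechanism V_2 <- 2·V_1 + 2 is discarded; V_2 is fixed at 0.
V_1 is not downstream of the intervention, so its value is determined by the original equations.

2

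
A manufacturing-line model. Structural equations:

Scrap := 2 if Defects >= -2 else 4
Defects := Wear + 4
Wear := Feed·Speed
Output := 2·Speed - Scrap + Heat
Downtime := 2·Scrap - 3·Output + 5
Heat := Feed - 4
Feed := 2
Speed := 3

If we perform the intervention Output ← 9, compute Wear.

6

Under do(Output=9), the mechanism Output := 2·Speed - Scrap + Heat is discarded; Output is fixed at 9.
Since Wear is not a descendant of the intervened variable, it is unaffected.
Wear = Feed·Speed  [with Feed=2, Speed=3]  = 6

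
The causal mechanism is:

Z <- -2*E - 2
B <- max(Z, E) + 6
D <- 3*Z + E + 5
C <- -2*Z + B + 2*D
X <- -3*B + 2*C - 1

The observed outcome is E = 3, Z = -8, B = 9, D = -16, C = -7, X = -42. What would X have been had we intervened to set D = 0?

22

Under do(D=0), the mechanism D <- 3*Z + E + 5 is discarded; D is fixed at 0.
Z = -2*E - 2  [with E=3]  = -8
B = max(Z, E) + 6  [with Z=-8, E=3]  = 9
C = -2*Z + B + 2*D  [with Z=-8, B=9, D=0]  = 25
X = -3*B + 2*C - 1  [with B=9, C=25]  = 22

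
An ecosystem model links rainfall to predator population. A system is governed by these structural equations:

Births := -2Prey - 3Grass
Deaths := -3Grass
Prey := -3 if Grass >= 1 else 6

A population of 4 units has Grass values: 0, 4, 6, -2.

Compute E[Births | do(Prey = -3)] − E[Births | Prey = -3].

Every unit gets Prey=-3 under the intervention. Births values become 6, -6, -12, 12; E[Births|do(Prey=-3)] = 0.
Conditioning on Prey=-3 selects the 2 unit(s) with Grass ∈ {4, 6}. Their Births values: -6, -12. Mean = -9.
Difference = 0 − (-9) = 9.

9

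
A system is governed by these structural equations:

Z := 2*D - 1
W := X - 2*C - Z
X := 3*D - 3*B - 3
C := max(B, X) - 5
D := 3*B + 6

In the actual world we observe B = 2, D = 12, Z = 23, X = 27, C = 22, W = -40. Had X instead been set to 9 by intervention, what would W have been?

Under do(X=9), the mechanism X := 3*D - 3*B - 3 is discarded; X is fixed at 9.
D = 3*B + 6  [with B=2]  = 12
Z = 2*D - 1  [with D=12]  = 23
C = max(B, X) - 5  [with B=2, X=9]  = 4
W = X - 2*C - Z  [with X=9, C=4, Z=23]  = -22

-22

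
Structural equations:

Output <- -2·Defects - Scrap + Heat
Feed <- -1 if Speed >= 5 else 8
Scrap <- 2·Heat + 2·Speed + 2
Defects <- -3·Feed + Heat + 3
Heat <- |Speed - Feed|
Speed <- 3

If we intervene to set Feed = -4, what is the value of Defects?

Under do(Feed=-4), the mechanism Feed <- -1 if Speed >= 5 else 8 is discarded; Feed is fixed at -4.
Heat = |Speed - Feed|  [with Speed=3, Feed=-4]  = 7
Defects = -3·Feed + Heat + 3  [with Feed=-4, Heat=7]  = 22

22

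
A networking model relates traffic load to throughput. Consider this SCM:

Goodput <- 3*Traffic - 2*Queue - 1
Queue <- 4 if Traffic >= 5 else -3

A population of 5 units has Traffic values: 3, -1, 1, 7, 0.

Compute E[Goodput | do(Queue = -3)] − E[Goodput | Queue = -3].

The intervention sets Queue=-3 in all 5 units regardless of Traffic. Recomputing Goodput per unit gives 14, 2, 8, 26, 5; average 11.
E[Goodput|Queue=-3] averages over only the 4 units with Queue=-3 (Traffic = 3, -1, 1, 0): Goodput = 14, 2, 8, 5, mean 7.25.
Difference = 11 − 7.25 = 3.75.

3.75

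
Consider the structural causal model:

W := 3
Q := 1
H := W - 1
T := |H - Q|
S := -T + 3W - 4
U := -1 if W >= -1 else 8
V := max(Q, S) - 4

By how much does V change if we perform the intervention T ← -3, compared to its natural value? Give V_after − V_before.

4

The intervention breaks the incoming arrows to T: T := |H - Q| no longer applies, and T = -3.
S = -T + 3W - 4  [with T=-3, W=3]  = 8
V = max(Q, S) - 4  [with Q=1, S=8]  = 4
Without intervention: H = W - 1  [with W=3]  = 2; T = |H - Q|  [with H=2, Q=1]  = 1; S = -T + 3W - 4  [with T=1, W=3]  = 4; V = max(Q, S) - 4  [with Q=1, S=4]  = 0.
Change = 4 − 0 = 4.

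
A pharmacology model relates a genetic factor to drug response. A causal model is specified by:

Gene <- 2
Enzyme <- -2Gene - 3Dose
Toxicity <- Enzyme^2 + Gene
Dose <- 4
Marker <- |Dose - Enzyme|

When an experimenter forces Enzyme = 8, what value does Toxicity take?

66

do(Enzyme=8) replaces the equation Enzyme <- -2Gene - 3Dose with the constant Enzyme = 8.
Toxicity = Enzyme^2 + Gene  [with Enzyme=8, Gene=2]  = 66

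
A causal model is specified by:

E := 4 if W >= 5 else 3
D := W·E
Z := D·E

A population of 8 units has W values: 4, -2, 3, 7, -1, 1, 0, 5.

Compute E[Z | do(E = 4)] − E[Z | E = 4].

-62

Every unit gets E=4 under the intervention. Z values become 64, -32, 48, 112, -16, 16, 0, 80; E[Z|do(E=4)] = 34.
E[Z|E=4] averages over only the 2 units with E=4 (W = 7, 5): Z = 112, 80, mean 96.
Difference = 34 − 96 = -62.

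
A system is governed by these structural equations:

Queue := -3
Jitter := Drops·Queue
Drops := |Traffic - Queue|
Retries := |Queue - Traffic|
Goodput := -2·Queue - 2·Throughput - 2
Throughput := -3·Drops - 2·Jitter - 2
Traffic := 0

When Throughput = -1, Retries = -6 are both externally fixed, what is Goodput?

6

Under do(Throughput = -1, Retries = -6), each intervened variable's structural equation is replaced by its fixed value.
Goodput = -2·Queue - 2·Throughput - 2  [with Queue=-3, Throughput=-1]  = 6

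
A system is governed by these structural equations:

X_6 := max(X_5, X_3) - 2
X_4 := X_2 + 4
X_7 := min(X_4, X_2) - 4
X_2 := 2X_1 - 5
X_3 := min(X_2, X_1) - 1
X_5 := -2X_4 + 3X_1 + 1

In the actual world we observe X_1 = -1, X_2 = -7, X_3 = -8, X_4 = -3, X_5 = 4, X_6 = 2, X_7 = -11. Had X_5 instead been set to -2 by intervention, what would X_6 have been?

-4

The intervention breaks the incoming arrows to X_5: X_5 := -2X_4 + 3X_1 + 1 no longer applies, and X_5 = -2.
X_2 = 2X_1 - 5  [with X_1=-1]  = -7
X_3 = min(X_2, X_1) - 1  [with X_2=-7, X_1=-1]  = -8
X_6 = max(X_5, X_3) - 2  [with X_5=-2, X_3=-8]  = -4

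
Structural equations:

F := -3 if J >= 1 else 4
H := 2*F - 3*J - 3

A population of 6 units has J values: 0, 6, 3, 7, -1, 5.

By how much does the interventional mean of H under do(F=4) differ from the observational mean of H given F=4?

-11.5

The intervention sets F=4 in all 6 units regardless of J. Recomputing H per unit gives 5, -13, -4, -16, 8, -10; average -5.
Observing F=4 restricts to units where F's equation naturally yields 4: J ∈ {0, -1}. In that subpopulation H = 5, 8, mean 6.5.
Difference = -5 − 6.5 = -11.5.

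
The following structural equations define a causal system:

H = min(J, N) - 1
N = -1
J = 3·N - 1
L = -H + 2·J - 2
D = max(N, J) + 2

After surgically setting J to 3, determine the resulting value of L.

6

do(J=3) replaces the equation J = 3·N - 1 with the constant J = 3.
H = min(J, N) - 1  [with J=3, N=-1]  = -2
L = -H + 2·J - 2  [with H=-2, J=3]  = 6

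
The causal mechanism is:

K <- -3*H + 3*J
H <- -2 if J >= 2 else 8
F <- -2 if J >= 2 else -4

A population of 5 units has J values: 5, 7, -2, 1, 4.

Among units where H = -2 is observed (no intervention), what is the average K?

E[K|H=-2] averages over only the 3 units with H=-2 (J = 5, 7, 4): K = 21, 27, 18, mean 22.

22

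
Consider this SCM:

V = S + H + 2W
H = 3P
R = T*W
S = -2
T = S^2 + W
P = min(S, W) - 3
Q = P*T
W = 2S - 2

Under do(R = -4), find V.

do(R=-4) replaces the equation R = T*W with the constant R = -4.
V is not downstream of the intervention, so its value is determined by the original equations.
W = 2S - 2  [with S=-2]  = -6
P = min(S, W) - 3  [with S=-2, W=-6]  = -9
H = 3P  [with P=-9]  = -27
V = S + H + 2W  [with S=-2, H=-27, W=-6]  = -41

-41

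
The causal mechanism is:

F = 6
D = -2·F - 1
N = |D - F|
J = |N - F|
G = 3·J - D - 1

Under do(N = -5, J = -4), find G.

0

Setting N = -5, J = -4 by intervention discards those variables' equations.
D = -2·F - 1  [with F=6]  = -13
G = 3·J - D - 1  [with J=-4, D=-13]  = 0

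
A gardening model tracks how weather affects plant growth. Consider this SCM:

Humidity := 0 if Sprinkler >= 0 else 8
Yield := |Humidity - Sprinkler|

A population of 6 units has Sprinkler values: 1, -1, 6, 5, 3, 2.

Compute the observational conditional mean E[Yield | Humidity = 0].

3.4

Observing Humidity=0 restricts to units where Humidity's equation naturally yields 0: Sprinkler ∈ {1, 6, 5, 3, 2}. In that subpopulation Yield = 1, 6, 5, 3, 2, mean 3.4.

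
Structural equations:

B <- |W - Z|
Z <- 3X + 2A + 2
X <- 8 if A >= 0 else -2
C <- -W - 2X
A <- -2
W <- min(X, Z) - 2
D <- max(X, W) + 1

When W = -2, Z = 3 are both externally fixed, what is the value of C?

6

The joint intervention fixes W = -2, Z = 3, removing each variable's own equation.
X = 8 if A >= 0 else -2  [with A=-2]  = -2
C = -W - 2X  [with W=-2, X=-2]  = 6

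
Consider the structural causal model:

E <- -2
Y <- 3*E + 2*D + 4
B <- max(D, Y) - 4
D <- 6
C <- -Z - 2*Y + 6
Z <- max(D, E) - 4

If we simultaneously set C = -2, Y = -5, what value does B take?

Under do(C = -2, Y = -5), each intervened variable's structural equation is replaced by its fixed value.
B = max(D, Y) - 4  [with D=6, Y=-5]  = 2

2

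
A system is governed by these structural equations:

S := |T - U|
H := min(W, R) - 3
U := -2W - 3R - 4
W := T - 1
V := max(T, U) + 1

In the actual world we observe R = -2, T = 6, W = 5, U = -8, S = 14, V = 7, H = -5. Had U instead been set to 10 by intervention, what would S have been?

4

Intervening sets U = 10 and removes its equation (U := -2W - 3R - 4).
S = |T - U|  [with T=6, U=10]  = 4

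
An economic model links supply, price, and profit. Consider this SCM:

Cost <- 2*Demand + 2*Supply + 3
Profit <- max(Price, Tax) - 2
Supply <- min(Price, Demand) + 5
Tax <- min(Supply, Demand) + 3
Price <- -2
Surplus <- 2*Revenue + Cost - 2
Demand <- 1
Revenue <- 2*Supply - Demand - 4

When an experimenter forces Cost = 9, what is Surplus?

9

do(Cost=9) replaces the equation Cost <- 2*Demand + 2*Supply + 3 with the constant Cost = 9.
Supply = min(Price, Demand) + 5  [with Price=-2, Demand=1]  = 3
Revenue = 2*Supply - Demand - 4  [with Supply=3, Demand=1]  = 1
Surplus = 2*Revenue + Cost - 2  [with Revenue=1, Cost=9]  = 9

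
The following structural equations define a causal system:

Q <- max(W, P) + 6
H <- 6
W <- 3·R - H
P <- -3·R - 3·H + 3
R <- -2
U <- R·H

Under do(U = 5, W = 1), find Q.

The joint intervention fixes U = 5, W = 1, removing each variable's own equation.
P = -3·R - 3·H + 3  [with R=-2, H=6]  = -9
Q = max(W, P) + 6  [with W=1, P=-9]  = 7

7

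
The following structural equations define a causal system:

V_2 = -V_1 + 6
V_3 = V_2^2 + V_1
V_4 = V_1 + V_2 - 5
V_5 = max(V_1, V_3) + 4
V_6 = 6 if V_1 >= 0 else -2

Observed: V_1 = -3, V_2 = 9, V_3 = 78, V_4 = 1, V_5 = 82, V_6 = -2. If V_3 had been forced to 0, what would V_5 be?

4

do(V_3=0) replaces the equation V_3 = V_2^2 + V_1 with the constant V_3 = 0.
V_5 = max(V_1, V_3) + 4  [with V_1=-3, V_3=0]  = 4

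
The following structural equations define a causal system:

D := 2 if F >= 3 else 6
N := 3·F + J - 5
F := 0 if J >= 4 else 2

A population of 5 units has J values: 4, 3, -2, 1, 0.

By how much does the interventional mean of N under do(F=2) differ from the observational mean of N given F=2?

0.7

The intervention sets F=2 in all 5 units regardless of J. Recomputing N per unit gives 5, 4, -1, 2, 1; average 2.2.
Observing F=2 restricts to units where F's equation naturally yields 2: J ∈ {3, -2, 1, 0}. In that subpopulation N = 4, -1, 2, 1, mean 1.5.
Difference = 2.2 − 1.5 = 0.7.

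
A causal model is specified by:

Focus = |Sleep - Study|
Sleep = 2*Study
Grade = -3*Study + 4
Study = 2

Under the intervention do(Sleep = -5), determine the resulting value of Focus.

7

The intervention breaks the incoming arrows to Sleep: Sleep = 2*Study no longer applies, and Sleep = -5.
Focus = |Sleep - Study|  [with Sleep=-5, Study=2]  = 7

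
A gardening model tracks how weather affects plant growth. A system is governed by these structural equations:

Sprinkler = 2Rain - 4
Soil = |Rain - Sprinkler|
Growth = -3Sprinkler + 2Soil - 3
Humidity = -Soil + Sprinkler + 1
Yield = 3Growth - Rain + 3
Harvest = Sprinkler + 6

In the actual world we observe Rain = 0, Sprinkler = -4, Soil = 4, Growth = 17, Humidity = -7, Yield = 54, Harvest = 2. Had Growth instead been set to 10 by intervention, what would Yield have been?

Under do(Growth=10), the mechanism Growth = -3Sprinkler + 2Soil - 3 is discarded; Growth is fixed at 10.
Yield = 3Growth - Rain + 3  [with Growth=10, Rain=0]  = 33

33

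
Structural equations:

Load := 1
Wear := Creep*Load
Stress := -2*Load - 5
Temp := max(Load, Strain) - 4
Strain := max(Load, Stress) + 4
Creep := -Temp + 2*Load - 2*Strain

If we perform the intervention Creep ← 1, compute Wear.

The intervention breaks the incoming arrows to Creep: Creep := -Temp + 2*Load - 2*Strain no longer applies, and Creep = 1.
Wear = Creep*Load  [with Creep=1, Load=1]  = 1

1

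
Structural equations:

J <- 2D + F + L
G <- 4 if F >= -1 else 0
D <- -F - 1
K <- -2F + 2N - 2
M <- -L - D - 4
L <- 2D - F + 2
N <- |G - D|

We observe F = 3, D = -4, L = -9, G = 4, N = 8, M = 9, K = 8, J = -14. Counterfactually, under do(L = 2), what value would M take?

The intervention breaks the incoming arrows to L: L <- 2D - F + 2 no longer applies, and L = 2.
D = -F - 1  [with F=3]  = -4
M = -L - D - 4  [with L=2, D=-4]  = -2

-2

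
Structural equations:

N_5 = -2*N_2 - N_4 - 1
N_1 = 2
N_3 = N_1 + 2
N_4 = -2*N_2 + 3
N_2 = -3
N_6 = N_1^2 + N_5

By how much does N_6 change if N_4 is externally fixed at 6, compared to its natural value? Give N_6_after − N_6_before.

Under do(N_4=6), the mechanism N_4 = -2*N_2 + 3 is discarded; N_4 is fixed at 6.
N_5 = -2*N_2 - N_4 - 1  [with N_2=-3, N_4=6]  = -1
N_6 = N_1^2 + N_5  [with N_1=2, N_5=-1]  = 3
Without intervention: N_4 = -2*N_2 + 3  [with N_2=-3]  = 9; N_5 = -2*N_2 - N_4 - 1  [with N_2=-3, N_4=9]  = -4; N_6 = N_1^2 + N_5  [with N_1=2, N_5=-4]  = 0.
Change = 3 − 0 = 3.

3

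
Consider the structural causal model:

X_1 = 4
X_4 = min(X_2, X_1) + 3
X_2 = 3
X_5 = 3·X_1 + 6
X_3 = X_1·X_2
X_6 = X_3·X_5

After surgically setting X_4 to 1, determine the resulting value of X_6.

Under do(X_4=1), the mechanism X_4 = min(X_2, X_1) + 3 is discarded; X_4 is fixed at 1.
Since X_6 is not a descendant of the intervened variable, it is unaffected.
X_3 = X_1·X_2  [with X_1=4, X_2=3]  = 12
X_5 = 3·X_1 + 6  [with X_1=4]  = 18
X_6 = X_3·X_5  [with X_3=12, X_5=18]  = 216

216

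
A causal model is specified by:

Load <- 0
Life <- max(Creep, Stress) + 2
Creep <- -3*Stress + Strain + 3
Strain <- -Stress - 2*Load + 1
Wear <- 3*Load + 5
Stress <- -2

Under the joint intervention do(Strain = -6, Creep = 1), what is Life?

3

Setting Strain = -6, Creep = 1 by intervention discards those variables' equations.
Life = max(Creep, Stress) + 2  [with Creep=1, Stress=-2]  = 3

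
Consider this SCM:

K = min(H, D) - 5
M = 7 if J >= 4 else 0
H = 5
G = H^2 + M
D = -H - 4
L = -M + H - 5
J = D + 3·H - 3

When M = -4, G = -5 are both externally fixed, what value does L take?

The joint intervention fixes M = -4, G = -5, removing each variable's own equation.
L = -M + H - 5  [with M=-4, H=5]  = 4

4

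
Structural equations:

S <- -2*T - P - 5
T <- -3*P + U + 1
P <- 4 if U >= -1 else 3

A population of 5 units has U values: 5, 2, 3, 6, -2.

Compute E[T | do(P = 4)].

do(P=4) breaks P's dependence on U. With P=4 fixed, T across the units is -6, -9, -8, -5, -13, mean -8.2.

-8.2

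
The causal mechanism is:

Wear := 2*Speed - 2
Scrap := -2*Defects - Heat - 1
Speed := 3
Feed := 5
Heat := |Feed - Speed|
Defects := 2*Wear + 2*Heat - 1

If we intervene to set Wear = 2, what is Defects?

7

Intervening sets Wear = 2 and removes its equation (Wear := 2*Speed - 2).
Heat = |Feed - Speed|  [with Feed=5, Speed=3]  = 2
Defects = 2*Wear + 2*Heat - 1  [with Wear=2, Heat=2]  = 7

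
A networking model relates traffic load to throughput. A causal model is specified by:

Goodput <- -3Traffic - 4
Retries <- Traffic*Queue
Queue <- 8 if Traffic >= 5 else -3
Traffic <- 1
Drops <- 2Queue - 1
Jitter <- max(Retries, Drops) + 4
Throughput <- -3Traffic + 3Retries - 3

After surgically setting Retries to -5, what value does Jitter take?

-1

Intervening sets Retries = -5 and removes its equation (Retries <- Traffic*Queue).
Queue = 8 if Traffic >= 5 else -3  [with Traffic=1]  = -3
Drops = 2Queue - 1  [with Queue=-3]  = -7
Jitter = max(Retries, Drops) + 4  [with Retries=-5, Drops=-7]  = -1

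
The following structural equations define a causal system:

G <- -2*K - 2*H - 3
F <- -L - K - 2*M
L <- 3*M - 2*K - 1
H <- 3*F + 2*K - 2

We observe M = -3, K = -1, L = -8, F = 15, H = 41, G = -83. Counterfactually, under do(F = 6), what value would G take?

-29

Under do(F=6), the mechanism F <- -L - K - 2*M is discarded; F is fixed at 6.
H = 3*F + 2*K - 2  [with F=6, K=-1]  = 14
G = -2*K - 2*H - 3  [with K=-1, H=14]  = -29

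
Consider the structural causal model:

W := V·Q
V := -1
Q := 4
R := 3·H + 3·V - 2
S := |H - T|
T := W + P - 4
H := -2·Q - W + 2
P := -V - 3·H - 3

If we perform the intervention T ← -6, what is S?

Intervening sets T = -6 and removes its equation (T := W + P - 4).
W = V·Q  [with V=-1, Q=4]  = -4
H = -2·Q - W + 2  [with Q=4, W=-4]  = -2
S = |H - T|  [with H=-2, T=-6]  = 4

4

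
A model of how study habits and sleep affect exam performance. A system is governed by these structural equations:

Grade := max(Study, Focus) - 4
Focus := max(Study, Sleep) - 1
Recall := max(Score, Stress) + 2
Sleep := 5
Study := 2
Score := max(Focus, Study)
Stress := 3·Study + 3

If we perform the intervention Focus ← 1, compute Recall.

Under do(Focus=1), the mechanism Focus := max(Study, Sleep) - 1 is discarded; Focus is fixed at 1.
Stress = 3·Study + 3  [with Study=2]  = 9
Score = max(Focus, Study)  [with Focus=1, Study=2]  = 2
Recall = max(Score, Stress) + 2  [with Score=2, Stress=9]  = 11

11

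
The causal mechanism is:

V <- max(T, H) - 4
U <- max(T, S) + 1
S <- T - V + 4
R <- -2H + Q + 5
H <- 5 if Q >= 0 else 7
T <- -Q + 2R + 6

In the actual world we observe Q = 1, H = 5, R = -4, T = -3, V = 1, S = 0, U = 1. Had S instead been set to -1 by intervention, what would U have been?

0

Intervening sets S = -1 and removes its equation (S <- T - V + 4).
H = 5 if Q >= 0 else 7  [with Q=1]  = 5
R = -2H + Q + 5  [with H=5, Q=1]  = -4
T = -Q + 2R + 6  [with Q=1, R=-4]  = -3
U = max(T, S) + 1  [with T=-3, S=-1]  = 0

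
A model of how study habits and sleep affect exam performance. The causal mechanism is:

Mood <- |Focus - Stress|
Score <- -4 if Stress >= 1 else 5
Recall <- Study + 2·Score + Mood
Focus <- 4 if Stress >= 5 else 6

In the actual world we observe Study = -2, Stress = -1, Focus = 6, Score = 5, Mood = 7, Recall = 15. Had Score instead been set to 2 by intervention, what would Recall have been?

Under do(Score=2), the mechanism Score <- -4 if Stress >= 1 else 5 is discarded; Score is fixed at 2.
Focus = 4 if Stress >= 5 else 6  [with Stress=-1]  = 6
Mood = |Focus - Stress|  [with Focus=6, Stress=-1]  = 7
Recall = Study + 2·Score + Mood  [with Study=-2, Score=2, Mood=7]  = 9

9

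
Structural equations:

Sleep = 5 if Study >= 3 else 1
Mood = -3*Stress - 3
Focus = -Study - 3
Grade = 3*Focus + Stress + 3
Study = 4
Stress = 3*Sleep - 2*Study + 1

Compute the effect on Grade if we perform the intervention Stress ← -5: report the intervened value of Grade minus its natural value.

-13

The intervention breaks the incoming arrows to Stress: Stress = 3*Sleep - 2*Study + 1 no longer applies, and Stress = -5.
Focus = -Study - 3  [with Study=4]  = -7
Grade = 3*Focus + Stress + 3  [with Focus=-7, Stress=-5]  = -23
Without intervention: Sleep = 5 if Study >= 3 else 1  [with Study=4]  = 5; Stress = 3*Sleep - 2*Study + 1  [with Sleep=5, Study=4]  = 8; Focus = -Study - 3  [with Study=4]  = -7; Grade = 3*Focus + Stress + 3  [with Focus=-7, Stress=8]  = -10.
Change = -23 − (-10) = -13.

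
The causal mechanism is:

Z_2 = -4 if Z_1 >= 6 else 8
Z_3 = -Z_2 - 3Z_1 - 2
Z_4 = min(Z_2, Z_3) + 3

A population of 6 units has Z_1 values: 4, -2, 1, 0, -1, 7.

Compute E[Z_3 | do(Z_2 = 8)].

The intervention sets Z_2=8 in all 6 units regardless of Z_1. Recomputing Z_3 per unit gives -22, -4, -13, -10, -7, -31; average -14.5.

-14.5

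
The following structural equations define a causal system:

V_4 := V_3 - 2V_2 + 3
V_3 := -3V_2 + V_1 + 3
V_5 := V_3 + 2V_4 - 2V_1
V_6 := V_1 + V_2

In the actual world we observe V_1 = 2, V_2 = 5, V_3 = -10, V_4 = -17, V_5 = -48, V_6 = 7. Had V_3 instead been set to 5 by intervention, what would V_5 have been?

-3

do(V_3=5) replaces the equation V_3 := -3V_2 + V_1 + 3 with the constant V_3 = 5.
V_4 = V_3 - 2V_2 + 3  [with V_3=5, V_2=5]  = -2
V_5 = V_3 + 2V_4 - 2V_1  [with V_3=5, V_4=-2, V_1=2]  = -3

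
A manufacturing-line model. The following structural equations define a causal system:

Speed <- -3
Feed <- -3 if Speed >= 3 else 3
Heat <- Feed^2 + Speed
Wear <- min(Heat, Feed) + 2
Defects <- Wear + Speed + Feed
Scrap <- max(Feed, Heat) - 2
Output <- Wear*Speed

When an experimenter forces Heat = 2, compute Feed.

3

Under do(Heat=2), the mechanism Heat <- Feed^2 + Speed is discarded; Heat is fixed at 2.
Since Feed is not a descendant of the intervened variable, it is unaffected.
Feed = -3 if Speed >= 3 else 3  [with Speed=-3]  = 3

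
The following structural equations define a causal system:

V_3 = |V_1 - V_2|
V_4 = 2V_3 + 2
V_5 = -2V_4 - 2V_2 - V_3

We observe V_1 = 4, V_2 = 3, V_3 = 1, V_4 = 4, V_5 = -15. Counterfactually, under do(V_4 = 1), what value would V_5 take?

Intervening sets V_4 = 1 and removes its equation (V_4 = 2V_3 + 2).
V_3 = |V_1 - V_2|  [with V_1=4, V_2=3]  = 1
V_5 = -2V_4 - 2V_2 - V_3  [with V_4=1, V_2=3, V_3=1]  = -9

-9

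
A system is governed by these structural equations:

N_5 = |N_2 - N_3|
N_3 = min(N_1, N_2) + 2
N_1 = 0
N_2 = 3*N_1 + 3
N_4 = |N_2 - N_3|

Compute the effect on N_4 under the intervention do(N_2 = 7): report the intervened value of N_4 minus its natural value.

4

Under do(N_2=7), the mechanism N_2 = 3*N_1 + 3 is discarded; N_2 is fixed at 7.
N_3 = min(N_1, N_2) + 2  [with N_1=0, N_2=7]  = 2
N_4 = |N_2 - N_3|  [with N_2=7, N_3=2]  = 5
Without intervention: N_2 = 3*N_1 + 3  [with N_1=0]  = 3; N_3 = min(N_1, N_2) + 2  [with N_1=0, N_2=3]  = 2; N_4 = |N_2 - N_3|  [with N_2=3, N_3=2]  = 1.
Change = 5 − 1 = 4.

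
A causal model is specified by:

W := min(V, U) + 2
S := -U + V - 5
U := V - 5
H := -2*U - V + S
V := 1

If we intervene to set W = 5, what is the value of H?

The intervention breaks the incoming arrows to W: W := min(V, U) + 2 no longer applies, and W = 5.
Since H is not a descendant of the intervened variable, it is unaffected.
U = V - 5  [with V=1]  = -4
S = -U + V - 5  [with U=-4, V=1]  = 0
H = -2*U - V + S  [with U=-4, V=1, S=0]  = 7

7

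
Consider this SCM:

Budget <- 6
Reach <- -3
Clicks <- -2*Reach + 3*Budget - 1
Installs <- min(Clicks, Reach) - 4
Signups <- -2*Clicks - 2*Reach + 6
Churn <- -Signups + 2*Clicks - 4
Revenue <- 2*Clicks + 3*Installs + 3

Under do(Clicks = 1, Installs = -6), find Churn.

Setting Clicks = 1, Installs = -6 by intervention discards those variables' equations.
Signups = -2*Clicks - 2*Reach + 6  [with Clicks=1, Reach=-3]  = 10
Churn = -Signups + 2*Clicks - 4  [with Signups=10, Clicks=1]  = -12

-12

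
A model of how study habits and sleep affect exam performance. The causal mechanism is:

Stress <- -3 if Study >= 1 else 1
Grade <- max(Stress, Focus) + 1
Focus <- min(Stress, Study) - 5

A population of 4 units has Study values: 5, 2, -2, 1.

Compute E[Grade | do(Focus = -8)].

The intervention sets Focus=-8 in all 4 units regardless of Study. Recomputing Grade per unit gives -2, -2, 2, -2; average -1.

-1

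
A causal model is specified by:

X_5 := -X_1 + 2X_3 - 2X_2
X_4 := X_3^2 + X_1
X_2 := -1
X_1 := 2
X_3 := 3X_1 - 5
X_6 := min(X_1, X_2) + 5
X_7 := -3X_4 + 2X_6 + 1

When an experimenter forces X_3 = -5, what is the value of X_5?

do(X_3=-5) replaces the equation X_3 := 3X_1 - 5 with the constant X_3 = -5.
X_5 = -X_1 + 2X_3 - 2X_2  [with X_1=2, X_3=-5, X_2=-1]  = -10

-10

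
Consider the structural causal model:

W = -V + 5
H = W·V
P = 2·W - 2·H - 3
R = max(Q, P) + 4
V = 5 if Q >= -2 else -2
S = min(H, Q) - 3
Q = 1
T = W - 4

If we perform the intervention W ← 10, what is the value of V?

Under do(W=10), the mechanism W = -V + 5 is discarded; W is fixed at 10.
Since V is not a descendant of the intervened variable, it is unaffected.
V = 5 if Q >= -2 else -2  [with Q=1]  = 5

5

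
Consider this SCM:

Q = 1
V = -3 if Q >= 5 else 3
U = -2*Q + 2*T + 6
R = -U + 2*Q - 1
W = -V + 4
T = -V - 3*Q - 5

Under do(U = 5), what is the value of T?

-11

Under do(U=5), the mechanism U = -2*Q + 2*T + 6 is discarded; U is fixed at 5.
Since T is not a descendant of the intervened variable, it is unaffected.
V = -3 if Q >= 5 else 3  [with Q=1]  = 3
T = -V - 3*Q - 5  [with V=3, Q=1]  = -11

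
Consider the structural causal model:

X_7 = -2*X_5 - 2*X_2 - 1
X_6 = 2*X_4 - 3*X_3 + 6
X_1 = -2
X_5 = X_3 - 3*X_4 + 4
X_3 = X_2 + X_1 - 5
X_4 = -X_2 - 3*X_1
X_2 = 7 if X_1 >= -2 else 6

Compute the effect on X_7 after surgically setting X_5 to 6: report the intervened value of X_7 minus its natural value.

2

Under do(X_5=6), the mechanism X_5 = X_3 - 3*X_4 + 4 is discarded; X_5 is fixed at 6.
X_2 = 7 if X_1 >= -2 else 6  [with X_1=-2]  = 7
X_7 = -2*X_5 - 2*X_2 - 1  [with X_5=6, X_2=7]  = -27
Without intervention: X_2 = 7 if X_1 >= -2 else 6  [with X_1=-2]  = 7; X_3 = X_2 + X_1 - 5  [with X_2=7, X_1=-2]  = 0; X_4 = -X_2 - 3*X_1  [with X_2=7, X_1=-2]  = -1; X_5 = X_3 - 3*X_4 + 4  [with X_3=0, X_4=-1]  = 7; X_7 = -2*X_5 - 2*X_2 - 1  [with X_5=7, X_2=7]  = -29.
Change = -27 − (-29) = 2.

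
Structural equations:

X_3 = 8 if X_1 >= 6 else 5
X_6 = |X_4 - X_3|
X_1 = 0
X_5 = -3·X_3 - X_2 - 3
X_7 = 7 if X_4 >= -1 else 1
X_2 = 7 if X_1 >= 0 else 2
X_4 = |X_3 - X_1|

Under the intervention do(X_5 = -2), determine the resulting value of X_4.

The intervention breaks the incoming arrows to X_5: X_5 = -3·X_3 - X_2 - 3 no longer applies, and X_5 = -2.
Since X_4 is not a descendant of the intervened variable, it is unaffected.
X_3 = 8 if X_1 >= 6 else 5  [with X_1=0]  = 5
X_4 = |X_3 - X_1|  [with X_3=5, X_1=0]  = 5

5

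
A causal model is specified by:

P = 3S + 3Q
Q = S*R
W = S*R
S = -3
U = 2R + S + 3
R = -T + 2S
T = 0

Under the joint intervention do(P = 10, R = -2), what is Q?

Under do(P = 10, R = -2), each intervened variable's structural equation is replaced by its fixed value.
Q = S*R  [with S=-3, R=-2]  = 6

6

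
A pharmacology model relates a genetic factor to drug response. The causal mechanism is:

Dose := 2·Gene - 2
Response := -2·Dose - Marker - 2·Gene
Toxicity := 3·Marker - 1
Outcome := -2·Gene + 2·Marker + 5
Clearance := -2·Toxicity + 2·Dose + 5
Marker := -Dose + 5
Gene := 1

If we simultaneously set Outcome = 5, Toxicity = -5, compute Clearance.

15

Setting Outcome = 5, Toxicity = -5 by intervention discards those variables' equations.
Dose = 2·Gene - 2  [with Gene=1]  = 0
Clearance = -2·Toxicity + 2·Dose + 5  [with Toxicity=-5, Dose=0]  = 15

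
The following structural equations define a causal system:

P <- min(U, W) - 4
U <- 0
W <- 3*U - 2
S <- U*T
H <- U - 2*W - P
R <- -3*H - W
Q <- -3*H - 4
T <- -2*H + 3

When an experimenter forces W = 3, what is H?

Under do(W=3), the mechanism W <- 3*U - 2 is discarded; W is fixed at 3.
P = min(U, W) - 4  [with U=0, W=3]  = -4
H = U - 2*W - P  [with U=0, W=3, P=-4]  = -2

-2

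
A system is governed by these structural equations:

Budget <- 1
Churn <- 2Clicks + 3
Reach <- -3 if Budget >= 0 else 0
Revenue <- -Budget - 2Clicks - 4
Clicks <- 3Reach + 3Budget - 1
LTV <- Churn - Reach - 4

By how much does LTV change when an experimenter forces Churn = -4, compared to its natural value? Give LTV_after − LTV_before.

Under do(Churn=-4), the mechanism Churn <- 2Clicks + 3 is discarded; Churn is fixed at -4.
Reach = -3 if Budget >= 0 else 0  [with Budget=1]  = -3
LTV = Churn - Reach - 4  [with Churn=-4, Reach=-3]  = -5
Without intervention: Reach = -3 if Budget >= 0 else 0  [with Budget=1]  = -3; Clicks = 3Reach + 3Budget - 1  [with Reach=-3, Budget=1]  = -7; Churn = 2Clicks + 3  [with Clicks=-7]  = -11; LTV = Churn - Reach - 4  [with Churn=-11, Reach=-3]  = -12.
Change = -5 − (-12) = 7.

7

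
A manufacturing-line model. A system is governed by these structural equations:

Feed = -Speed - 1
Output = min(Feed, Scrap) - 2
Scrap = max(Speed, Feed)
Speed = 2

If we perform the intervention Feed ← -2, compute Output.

Under do(Feed=-2), the mechanism Feed = -Speed - 1 is discarded; Feed is fixed at -2.
Scrap = max(Speed, Feed)  [with Speed=2, Feed=-2]  = 2
Output = min(Feed, Scrap) - 2  [with Feed=-2, Scrap=2]  = -4

-4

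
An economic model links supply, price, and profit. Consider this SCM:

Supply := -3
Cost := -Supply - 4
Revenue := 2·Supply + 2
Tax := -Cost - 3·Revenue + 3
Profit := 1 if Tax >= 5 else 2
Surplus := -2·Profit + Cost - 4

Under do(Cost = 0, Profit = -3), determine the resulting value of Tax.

The joint intervention fixes Cost = 0, Profit = -3, removing each variable's own equation.
Revenue = 2·Supply + 2  [with Supply=-3]  = -4
Tax = -Cost - 3·Revenue + 3  [with Cost=0, Revenue=-4]  = 15

15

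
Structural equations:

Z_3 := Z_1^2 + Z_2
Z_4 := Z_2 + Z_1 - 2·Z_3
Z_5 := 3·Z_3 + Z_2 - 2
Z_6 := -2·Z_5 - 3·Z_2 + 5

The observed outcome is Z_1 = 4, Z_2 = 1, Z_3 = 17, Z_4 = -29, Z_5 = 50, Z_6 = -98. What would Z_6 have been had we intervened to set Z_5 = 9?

The intervention breaks the incoming arrows to Z_5: Z_5 := 3·Z_3 + Z_2 - 2 no longer applies, and Z_5 = 9.
Z_6 = -2·Z_5 - 3·Z_2 + 5  [with Z_5=9, Z_2=1]  = -16

-16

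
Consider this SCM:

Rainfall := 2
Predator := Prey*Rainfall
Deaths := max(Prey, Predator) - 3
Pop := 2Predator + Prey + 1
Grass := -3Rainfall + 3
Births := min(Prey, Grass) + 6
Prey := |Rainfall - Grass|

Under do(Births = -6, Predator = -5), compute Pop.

Setting Births = -6, Predator = -5 by intervention discards those variables' equations.
Grass = -3Rainfall + 3  [with Rainfall=2]  = -3
Prey = |Rainfall - Grass|  [with Rainfall=2, Grass=-3]  = 5
Pop = 2Predator + Prey + 1  [with Predator=-5, Prey=5]  = -4

-4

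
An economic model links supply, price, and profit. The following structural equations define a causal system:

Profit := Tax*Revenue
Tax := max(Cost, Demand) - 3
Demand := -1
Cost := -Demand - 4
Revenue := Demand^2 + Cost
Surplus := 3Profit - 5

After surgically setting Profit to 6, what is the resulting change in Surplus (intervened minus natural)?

The intervention breaks the incoming arrows to Profit: Profit := Tax*Revenue no longer applies, and Profit = 6.
Surplus = 3Profit - 5  [with Profit=6]  = 13
Without intervention: Cost = -Demand - 4  [with Demand=-1]  = -3; Revenue = Demand^2 + Cost  [with Demand=-1, Cost=-3]  = -2; Tax = max(Cost, Demand) - 3  [with Cost=-3, Demand=-1]  = -4; Profit = Tax*Revenue  [with Tax=-4, Revenue=-2]  = 8; Surplus = 3Profit - 5  [with Profit=8]  = 19.
Change = 13 − 19 = -6.

-6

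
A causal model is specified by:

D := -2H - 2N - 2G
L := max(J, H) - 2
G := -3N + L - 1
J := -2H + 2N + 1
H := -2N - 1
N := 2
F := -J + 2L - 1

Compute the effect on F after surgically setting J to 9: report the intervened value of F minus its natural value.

-6

do(J=9) replaces the equation J := -2H + 2N + 1 with the constant J = 9.
H = -2N - 1  [with N=2]  = -5
L = max(J, H) - 2  [with J=9, H=-5]  = 7
F = -J + 2L - 1  [with J=9, L=7]  = 4
Without intervention: H = -2N - 1  [with N=2]  = -5; J = -2H + 2N + 1  [with H=-5, N=2]  = 15; L = max(J, H) - 2  [with J=15, H=-5]  = 13; F = -J + 2L - 1  [with J=15, L=13]  = 10.
Change = 4 − 10 = -6.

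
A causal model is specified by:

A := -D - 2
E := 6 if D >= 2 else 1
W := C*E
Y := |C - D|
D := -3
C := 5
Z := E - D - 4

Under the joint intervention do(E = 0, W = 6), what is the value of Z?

Under do(E = 0, W = 6), each intervened variable's structural equation is replaced by its fixed value.
Z = E - D - 4  [with E=0, D=-3]  = -1

-1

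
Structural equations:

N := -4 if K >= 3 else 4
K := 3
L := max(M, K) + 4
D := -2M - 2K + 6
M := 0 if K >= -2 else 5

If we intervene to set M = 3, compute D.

-6

Under do(M=3), the mechanism M := 0 if K >= -2 else 5 is discarded; M is fixed at 3.
D = -2M - 2K + 6  [with M=3, K=3]  = -6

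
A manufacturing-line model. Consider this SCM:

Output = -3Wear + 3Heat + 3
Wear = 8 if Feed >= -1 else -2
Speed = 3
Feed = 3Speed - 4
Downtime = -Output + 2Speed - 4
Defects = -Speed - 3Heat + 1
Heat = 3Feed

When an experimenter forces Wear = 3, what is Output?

Under do(Wear=3), the mechanism Wear = 8 if Feed >= -1 else -2 is discarded; Wear is fixed at 3.
Feed = 3Speed - 4  [with Speed=3]  = 5
Heat = 3Feed  [with Feed=5]  = 15
Output = -3Wear + 3Heat + 3  [with Wear=3, Heat=15]  = 39

39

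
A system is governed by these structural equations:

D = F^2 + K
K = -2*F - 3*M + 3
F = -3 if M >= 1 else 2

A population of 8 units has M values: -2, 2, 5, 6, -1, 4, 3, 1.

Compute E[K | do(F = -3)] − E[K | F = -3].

The intervention sets F=-3 in all 8 units regardless of M. Recomputing K per unit gives 15, 3, -6, -9, 12, -3, 0, 6; average 2.25.
E[K|F=-3] averages over only the 6 units with F=-3 (M = 2, 5, 6, 4, 3, 1): K = 3, -6, -9, -3, 0, 6, mean -1.5.
Difference = 2.25 − (-1.5) = 3.75.

3.75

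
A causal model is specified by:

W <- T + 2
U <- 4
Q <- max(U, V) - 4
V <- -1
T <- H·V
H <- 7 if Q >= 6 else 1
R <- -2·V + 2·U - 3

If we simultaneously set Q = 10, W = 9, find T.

The joint intervention fixes Q = 10, W = 9, removing each variable's own equation.
H = 7 if Q >= 6 else 1  [with Q=10]  = 7
T = H·V  [with H=7, V=-1]  = -7

-7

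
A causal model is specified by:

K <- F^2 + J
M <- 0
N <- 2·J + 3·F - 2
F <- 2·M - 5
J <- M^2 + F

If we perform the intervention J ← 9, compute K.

34

do(J=9) replaces the equation J <- M^2 + F with the constant J = 9.
F = 2·M - 5  [with M=0]  = -5
K = F^2 + J  [with F=-5, J=9]  = 34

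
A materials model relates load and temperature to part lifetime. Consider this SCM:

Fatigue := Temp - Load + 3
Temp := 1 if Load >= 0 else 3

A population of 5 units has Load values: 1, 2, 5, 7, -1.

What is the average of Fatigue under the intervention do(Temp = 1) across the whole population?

1.2

Under do(Temp=1), Temp's equation is replaced by Temp=1 for every unit. Per-unit Fatigue: 3, 2, -1, -3, 5. Mean = 1.2.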